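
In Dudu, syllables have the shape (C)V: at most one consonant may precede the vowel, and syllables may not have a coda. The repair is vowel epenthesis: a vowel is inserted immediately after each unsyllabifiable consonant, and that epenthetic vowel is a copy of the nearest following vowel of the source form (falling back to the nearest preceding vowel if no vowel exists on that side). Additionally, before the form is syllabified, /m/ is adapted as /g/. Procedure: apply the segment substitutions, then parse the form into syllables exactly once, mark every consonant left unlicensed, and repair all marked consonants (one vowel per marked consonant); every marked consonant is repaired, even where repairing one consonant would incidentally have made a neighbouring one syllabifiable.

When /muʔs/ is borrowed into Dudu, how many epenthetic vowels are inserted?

2

After substitution the input is /guʔs/.
The unsyllabifiable consonants are /ʔ/, /s/; each receives one epenthetic vowel.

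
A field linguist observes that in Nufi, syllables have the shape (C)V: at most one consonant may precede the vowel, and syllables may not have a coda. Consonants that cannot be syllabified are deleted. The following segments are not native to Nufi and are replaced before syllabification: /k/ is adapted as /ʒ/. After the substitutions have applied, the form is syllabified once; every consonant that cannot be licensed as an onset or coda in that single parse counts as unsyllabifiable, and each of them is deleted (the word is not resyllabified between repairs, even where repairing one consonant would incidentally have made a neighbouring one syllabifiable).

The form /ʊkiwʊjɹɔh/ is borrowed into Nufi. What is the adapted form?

Substitution: /k/ → /ʒ/, giving /ʊʒiwʊjɹɔh/.
Under (C)V, the unsyllabifiable consonants are /j/, /h/ (no codas are permitted; onsets are limited to one consonant).
Each unlicensed consonant is deleted: /j/, /h/.

ʊʒiwʊɹɔ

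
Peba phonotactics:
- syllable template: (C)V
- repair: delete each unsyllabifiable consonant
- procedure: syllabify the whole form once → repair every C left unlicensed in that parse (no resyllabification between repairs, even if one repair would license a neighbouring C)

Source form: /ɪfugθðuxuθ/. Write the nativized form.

ɪfuðuxu

Syllabifying with onset maximization leaves /g/, /θ/, /θ/ stranded (no codas are permitted; onsets are limited to one consonant).
Deleting the stranded consonants removes /g/, /θ/, /θ/.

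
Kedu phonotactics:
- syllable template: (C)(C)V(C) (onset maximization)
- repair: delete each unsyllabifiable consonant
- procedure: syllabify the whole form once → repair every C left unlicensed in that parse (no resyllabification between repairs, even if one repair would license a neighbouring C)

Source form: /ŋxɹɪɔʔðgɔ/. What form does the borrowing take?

Under (C)(C)V(C), the unsyllabifiable consonants are /ŋ/ (at most one coda consonant is licensed; onsets may contain at most 2 consonants).
Deletion applies to /ŋ/.

xɹɪɔʔðgɔ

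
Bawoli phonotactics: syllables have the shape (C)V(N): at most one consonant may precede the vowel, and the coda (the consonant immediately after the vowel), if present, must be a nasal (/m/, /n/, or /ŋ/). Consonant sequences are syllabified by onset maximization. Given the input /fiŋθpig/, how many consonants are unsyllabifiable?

Syllabifying with onset maximization leaves /θ/, /g/ stranded (only a nasal (/m/, /n/, or /ŋ/) is licensed in coda position; onsets are limited to one consonant).

2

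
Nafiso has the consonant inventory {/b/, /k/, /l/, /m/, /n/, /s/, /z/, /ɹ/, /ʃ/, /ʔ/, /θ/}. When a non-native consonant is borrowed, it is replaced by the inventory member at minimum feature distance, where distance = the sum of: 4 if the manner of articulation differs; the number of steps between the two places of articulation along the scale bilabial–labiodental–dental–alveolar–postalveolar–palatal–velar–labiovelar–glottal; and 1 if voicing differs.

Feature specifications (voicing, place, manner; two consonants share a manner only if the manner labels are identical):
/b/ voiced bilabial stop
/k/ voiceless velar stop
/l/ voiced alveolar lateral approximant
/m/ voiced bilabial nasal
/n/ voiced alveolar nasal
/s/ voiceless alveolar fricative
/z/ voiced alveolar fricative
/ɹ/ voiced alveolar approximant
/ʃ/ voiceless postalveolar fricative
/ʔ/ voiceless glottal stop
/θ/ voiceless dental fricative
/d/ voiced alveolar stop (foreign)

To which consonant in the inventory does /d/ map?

b

/b/ is closest: same manner (stop), place distance 3 (alveolar→bilabial), same voicing; total 3. Next closest is /k/ at distance 4.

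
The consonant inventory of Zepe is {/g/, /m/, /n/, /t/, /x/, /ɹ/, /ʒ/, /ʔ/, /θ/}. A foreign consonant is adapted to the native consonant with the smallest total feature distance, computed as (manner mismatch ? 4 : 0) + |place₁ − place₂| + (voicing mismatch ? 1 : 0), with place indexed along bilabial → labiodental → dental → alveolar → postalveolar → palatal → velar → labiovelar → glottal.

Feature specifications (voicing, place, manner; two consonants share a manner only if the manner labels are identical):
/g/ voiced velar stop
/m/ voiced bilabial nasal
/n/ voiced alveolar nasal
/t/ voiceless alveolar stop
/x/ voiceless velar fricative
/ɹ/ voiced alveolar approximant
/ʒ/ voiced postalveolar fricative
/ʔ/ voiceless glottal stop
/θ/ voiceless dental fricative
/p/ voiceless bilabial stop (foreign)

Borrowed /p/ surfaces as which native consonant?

/t/ is closest: same manner (stop), place distance 3 (bilabial→alveolar), same voicing; total 3. Next closest is /m/ at distance 5.

t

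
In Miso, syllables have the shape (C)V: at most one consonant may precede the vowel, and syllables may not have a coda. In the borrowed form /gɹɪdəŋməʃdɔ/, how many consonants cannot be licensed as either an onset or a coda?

3

Under (C)V, the unsyllabifiable consonants are /g/, /ŋ/, /ʃ/ (no codas are permitted; onsets are limited to one consonant).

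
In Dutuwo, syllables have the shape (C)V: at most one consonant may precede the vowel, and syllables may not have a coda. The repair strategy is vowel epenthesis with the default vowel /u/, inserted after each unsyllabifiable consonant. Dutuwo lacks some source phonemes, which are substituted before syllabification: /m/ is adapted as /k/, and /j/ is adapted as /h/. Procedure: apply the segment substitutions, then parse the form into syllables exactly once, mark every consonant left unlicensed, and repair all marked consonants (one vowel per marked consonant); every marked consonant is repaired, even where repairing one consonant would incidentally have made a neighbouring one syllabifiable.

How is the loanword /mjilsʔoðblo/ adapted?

kuhilusuʔoðubulo

Substitution: /m/ → /k/, /j/ → /h/, giving /khilsʔoðblo/.
Under (C)V, the unsyllabifiable consonants are /k/, /l/, /s/, /ð/, /b/ (no codas are permitted; onsets are limited to one consonant).
Each unlicensed consonant becomes the onset of a new syllable: /k/ → /ku/, /l/ → /lu/, /s/ → /su/, /ð/ → /ðu/, /b/ → /bu/.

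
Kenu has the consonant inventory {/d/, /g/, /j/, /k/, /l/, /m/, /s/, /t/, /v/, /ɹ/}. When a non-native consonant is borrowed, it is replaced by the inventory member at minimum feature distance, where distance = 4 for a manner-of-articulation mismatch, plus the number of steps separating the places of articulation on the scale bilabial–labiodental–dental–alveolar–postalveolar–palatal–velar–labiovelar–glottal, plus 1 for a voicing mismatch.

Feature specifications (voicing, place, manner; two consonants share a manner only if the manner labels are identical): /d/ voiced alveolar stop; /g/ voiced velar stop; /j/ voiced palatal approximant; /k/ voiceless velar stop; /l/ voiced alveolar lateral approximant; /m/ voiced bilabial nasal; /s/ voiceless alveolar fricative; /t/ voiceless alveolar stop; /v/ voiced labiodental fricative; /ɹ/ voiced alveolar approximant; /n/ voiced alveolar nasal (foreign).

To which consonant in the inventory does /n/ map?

/m/ is closest: same manner (nasal), place distance 3 (alveolar→bilabial), same voicing; total 3. Next closest is /d/ at distance 4.

m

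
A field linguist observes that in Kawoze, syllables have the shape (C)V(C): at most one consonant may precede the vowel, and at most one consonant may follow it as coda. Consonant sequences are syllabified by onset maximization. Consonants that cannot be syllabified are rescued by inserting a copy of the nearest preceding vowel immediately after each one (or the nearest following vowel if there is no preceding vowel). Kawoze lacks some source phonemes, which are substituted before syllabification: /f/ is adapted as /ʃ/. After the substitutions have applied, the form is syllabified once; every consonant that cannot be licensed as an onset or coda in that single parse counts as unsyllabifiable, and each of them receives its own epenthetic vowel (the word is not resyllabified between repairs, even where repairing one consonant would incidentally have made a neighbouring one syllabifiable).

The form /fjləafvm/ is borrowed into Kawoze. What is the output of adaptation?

ʃəjələaʃvama

Substitution: /f/ → /ʃ/, giving /ʃjləaʃvm/.
Syllabifying with onset maximization leaves /ʃ/, /j/, /v/, /m/ stranded (at most one coda consonant is licensed; onsets are limited to one consonant).
Epenthesis after each stranded consonant: /ʃ/ → /ʃə/, /j/ → /jə/, /v/ → /va/, /m/ → /ma/.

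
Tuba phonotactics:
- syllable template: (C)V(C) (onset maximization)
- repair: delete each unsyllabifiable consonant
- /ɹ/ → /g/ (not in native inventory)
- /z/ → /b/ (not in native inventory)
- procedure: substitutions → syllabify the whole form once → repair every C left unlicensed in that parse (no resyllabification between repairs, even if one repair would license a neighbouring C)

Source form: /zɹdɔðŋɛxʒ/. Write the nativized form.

Substitution: /z/ → /b/, /ɹ/ → /g/, giving /bgdɔðŋɛxʒ/.
The consonants /b/, /g/, /ʒ/ cannot be parsed into a legal (C)V(C) syllable (at most one coda consonant is licensed; onsets are limited to one consonant).
Each unlicensed consonant is deleted: /b/, /g/, /ʒ/.

dɔðŋɛx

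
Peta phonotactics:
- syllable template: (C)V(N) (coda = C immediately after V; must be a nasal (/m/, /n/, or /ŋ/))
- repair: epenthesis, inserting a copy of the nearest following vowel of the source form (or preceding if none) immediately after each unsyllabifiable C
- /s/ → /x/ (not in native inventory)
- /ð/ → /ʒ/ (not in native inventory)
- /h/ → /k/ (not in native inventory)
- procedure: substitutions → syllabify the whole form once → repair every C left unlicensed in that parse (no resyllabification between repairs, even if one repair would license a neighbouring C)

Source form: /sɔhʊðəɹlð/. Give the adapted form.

xɔkʊʒəɹələʒə

Substitution: /s/ → /x/, /h/ → /k/, /ð/ → /ʒ/, giving /xɔkʊʒəɹlʒ/.
Syllabifying with onset maximization leaves /ɹ/, /l/, /ʒ/ stranded (only a nasal (/m/, /n/, or /ŋ/) is licensed in coda position; onsets are limited to one consonant).
Epenthesis after each stranded consonant: /ɹ/ → /ɹə/, /l/ → /lə/, /ʒ/ → /ʒə/.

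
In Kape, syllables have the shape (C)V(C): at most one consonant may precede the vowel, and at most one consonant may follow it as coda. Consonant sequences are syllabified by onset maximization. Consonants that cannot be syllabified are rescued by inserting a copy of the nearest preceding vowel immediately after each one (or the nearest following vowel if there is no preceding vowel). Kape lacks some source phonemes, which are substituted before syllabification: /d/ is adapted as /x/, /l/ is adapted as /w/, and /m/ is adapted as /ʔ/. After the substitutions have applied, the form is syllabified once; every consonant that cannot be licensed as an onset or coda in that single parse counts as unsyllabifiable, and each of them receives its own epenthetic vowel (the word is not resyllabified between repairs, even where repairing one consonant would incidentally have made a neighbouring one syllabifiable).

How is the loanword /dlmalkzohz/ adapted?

xawaʔawkazohzo

Substitution: /d/ → /x/, /l/ → /w/, /m/ → /ʔ/, giving /xwʔawkzohz/.
Under (C)V(C), the unsyllabifiable consonants are /x/, /w/, /k/, /z/ (at most one coda consonant is licensed; onsets are limited to one consonant).
Inserting the epenthetic vowel yields /x/ → /xa/, /w/ → /wa/, /k/ → /ka/, /z/ → /zo/.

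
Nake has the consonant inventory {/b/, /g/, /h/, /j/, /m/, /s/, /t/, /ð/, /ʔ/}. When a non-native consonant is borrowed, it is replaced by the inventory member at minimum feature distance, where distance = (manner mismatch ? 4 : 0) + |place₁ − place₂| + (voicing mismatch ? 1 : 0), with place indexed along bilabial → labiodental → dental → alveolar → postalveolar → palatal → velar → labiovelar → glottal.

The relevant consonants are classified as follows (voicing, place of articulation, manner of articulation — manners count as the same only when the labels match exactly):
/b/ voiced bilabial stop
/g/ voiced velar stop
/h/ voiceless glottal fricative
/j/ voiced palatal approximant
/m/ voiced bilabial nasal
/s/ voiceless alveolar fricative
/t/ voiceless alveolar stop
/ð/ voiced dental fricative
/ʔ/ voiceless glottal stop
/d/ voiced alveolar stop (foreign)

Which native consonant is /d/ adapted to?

/t/ is closest: same manner (stop), place distance 0 (alveolar→alveolar), voicing differs (+1); total 1. Next closest is /b/ at distance 3.

t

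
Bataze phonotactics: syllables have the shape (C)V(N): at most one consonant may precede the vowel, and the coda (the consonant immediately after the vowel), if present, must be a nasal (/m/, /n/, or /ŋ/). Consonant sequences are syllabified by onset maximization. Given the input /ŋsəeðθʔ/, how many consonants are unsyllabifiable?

Syllabifying with onset maximization leaves /ŋ/, /ð/, /θ/, /ʔ/ stranded (only a nasal (/m/, /n/, or /ŋ/) is licensed in coda position; onsets are limited to one consonant).

4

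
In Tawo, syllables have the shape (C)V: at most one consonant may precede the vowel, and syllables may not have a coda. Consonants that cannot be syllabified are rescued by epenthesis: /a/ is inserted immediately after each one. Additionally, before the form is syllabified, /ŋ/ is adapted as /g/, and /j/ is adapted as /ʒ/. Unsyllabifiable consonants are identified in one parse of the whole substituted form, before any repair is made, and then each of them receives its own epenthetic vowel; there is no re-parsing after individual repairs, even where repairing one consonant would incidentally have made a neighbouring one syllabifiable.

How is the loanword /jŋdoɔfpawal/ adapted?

ʒagadoɔfapawala

Substitution: /j/ → /ʒ/, /ŋ/ → /g/, giving /ʒgdoɔfpawal/.
The consonants /ʒ/, /g/, /f/, /l/ cannot be parsed into a legal (C)V syllable (no codas are permitted; onsets are limited to one consonant).
Epenthesis after each stranded consonant: /ʒ/ → /ʒa/, /g/ → /ga/, /f/ → /fa/, /l/ → /la/.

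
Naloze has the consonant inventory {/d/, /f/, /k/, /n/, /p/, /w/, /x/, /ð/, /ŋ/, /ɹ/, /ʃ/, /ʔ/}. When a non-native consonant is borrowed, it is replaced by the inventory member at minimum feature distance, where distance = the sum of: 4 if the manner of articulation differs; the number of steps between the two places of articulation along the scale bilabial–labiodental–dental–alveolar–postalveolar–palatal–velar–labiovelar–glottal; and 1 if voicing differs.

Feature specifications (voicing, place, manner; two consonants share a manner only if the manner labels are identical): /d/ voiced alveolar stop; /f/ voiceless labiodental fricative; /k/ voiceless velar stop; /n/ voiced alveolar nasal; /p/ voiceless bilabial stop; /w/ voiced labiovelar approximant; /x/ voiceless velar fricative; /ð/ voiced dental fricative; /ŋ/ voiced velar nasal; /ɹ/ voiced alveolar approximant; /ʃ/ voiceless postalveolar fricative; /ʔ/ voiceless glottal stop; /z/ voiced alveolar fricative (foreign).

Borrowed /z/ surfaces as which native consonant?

ð

/ð/ is closest: same manner (fricative), place distance 1 (alveolar→dental), same voicing; total 1. Next closest is /ʃ/ at distance 2.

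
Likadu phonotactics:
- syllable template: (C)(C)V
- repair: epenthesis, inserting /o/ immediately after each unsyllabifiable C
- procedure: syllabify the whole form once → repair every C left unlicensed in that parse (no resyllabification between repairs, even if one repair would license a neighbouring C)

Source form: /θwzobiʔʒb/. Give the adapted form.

Under (C)(C)V, the unsyllabifiable consonants are /θ/, /ʔ/, /ʒ/, /b/ (no codas are permitted; onsets may contain at most 2 consonants).
Inserting the epenthetic vowel yields /θ/ → /θo/, /ʔ/ → /ʔo/, /ʒ/ → /ʒo/, /b/ → /bo/.

θowzobiʔoʒobo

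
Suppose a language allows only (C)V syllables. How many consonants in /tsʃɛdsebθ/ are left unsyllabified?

5

Under (C)V, the unsyllabifiable consonants are /t/, /s/, /d/, /b/, /θ/ (no codas are permitted; onsets are limited to one consonant).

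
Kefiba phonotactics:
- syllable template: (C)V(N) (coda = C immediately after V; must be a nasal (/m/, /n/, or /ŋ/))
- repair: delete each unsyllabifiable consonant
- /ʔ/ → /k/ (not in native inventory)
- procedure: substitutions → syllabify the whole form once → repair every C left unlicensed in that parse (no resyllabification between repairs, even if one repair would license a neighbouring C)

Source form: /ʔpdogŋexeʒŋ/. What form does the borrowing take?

doŋexe

Substitution: /ʔ/ → /k/, giving /kpdogŋexeʒŋ/.
Under (C)V(N), the unsyllabifiable consonants are /k/, /p/, /g/, /ʒ/, /ŋ/ (only a nasal (/m/, /n/, or /ŋ/) is licensed in coda position; onsets are limited to one consonant).
Deletion applies to /k/, /p/, /g/, /ʒ/, /ŋ/.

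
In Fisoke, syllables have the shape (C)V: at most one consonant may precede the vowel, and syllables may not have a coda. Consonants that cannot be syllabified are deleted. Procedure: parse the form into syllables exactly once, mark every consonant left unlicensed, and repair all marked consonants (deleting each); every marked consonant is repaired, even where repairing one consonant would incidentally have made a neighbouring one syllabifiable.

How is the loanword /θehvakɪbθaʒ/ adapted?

The consonants /h/, /b/, /ʒ/ cannot be parsed into a legal (C)V syllable (no codas are permitted; onsets are limited to one consonant).
Deleting the stranded consonants removes /h/, /b/, /ʒ/.

θevakɪθa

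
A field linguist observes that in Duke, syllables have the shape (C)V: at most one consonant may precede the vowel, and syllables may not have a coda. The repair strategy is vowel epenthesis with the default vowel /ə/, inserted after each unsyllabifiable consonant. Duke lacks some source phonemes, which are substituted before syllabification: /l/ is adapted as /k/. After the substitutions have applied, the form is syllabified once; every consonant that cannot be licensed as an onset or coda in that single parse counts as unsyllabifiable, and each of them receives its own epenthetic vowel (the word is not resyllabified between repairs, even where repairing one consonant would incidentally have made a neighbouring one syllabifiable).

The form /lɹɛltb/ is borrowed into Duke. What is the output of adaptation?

Substitution: /l/ → /k/, giving /kɹɛktb/.
Syllabifying with onset maximization leaves /k/, /k/, /t/, /b/ stranded (no codas are permitted; onsets are limited to one consonant).
Each unlicensed consonant becomes the onset of a new syllable: /k/ → /kə/, /k/ → /kə/, /t/ → /tə/, /b/ → /bə/.

kəɹɛkətəbə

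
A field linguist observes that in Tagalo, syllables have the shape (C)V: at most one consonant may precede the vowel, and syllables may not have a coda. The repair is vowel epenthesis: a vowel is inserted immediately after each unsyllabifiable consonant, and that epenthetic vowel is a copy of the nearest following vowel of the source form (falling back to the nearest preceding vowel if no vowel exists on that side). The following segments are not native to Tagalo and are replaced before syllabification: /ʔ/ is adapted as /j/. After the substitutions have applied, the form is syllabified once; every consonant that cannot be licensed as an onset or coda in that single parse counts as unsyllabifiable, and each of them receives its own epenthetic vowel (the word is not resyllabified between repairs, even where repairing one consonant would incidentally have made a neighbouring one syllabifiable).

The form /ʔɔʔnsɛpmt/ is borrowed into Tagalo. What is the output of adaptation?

Substitution: /ʔ/ → /j/, giving /jɔjnsɛpmt/.
The consonants /j/, /n/, /p/, /m/, /t/ cannot be parsed into a legal (C)V syllable (no codas are permitted; onsets are limited to one consonant).
Inserting the epenthetic vowel yields /j/ → /jɛ/, /n/ → /nɛ/, /p/ → /pɛ/, /m/ → /mɛ/, /t/ → /tɛ/.

jɔjɛnɛsɛpɛmɛtɛ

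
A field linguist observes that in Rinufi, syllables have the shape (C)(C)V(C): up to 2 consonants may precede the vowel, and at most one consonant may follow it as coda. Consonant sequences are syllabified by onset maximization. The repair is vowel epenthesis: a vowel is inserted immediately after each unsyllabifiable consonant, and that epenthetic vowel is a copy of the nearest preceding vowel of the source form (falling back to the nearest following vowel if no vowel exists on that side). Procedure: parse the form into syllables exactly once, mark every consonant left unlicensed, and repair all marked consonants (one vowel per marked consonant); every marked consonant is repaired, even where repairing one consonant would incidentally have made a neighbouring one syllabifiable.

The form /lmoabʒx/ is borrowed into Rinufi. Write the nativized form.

Under (C)(C)V(C), the unsyllabifiable consonants are /ʒ/, /x/ (at most one coda consonant is licensed; onsets may contain at most 2 consonants).
Inserting the epenthetic vowel yields /ʒ/ → /ʒa/, /x/ → /xa/.

lmoabʒaxa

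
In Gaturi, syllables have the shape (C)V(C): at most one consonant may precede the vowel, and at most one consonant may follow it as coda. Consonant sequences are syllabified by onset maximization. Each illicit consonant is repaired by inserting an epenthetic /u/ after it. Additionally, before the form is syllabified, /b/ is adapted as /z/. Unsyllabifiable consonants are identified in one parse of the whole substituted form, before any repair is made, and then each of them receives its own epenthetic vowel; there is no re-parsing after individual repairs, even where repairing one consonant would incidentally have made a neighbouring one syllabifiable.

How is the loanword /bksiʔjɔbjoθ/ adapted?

zukusiʔjɔzjoθ

Substitution: /b/ → /z/, giving /zksiʔjɔzjoθ/.
Under (C)V(C), the unsyllabifiable consonants are /z/, /k/ (at most one coda consonant is licensed; onsets are limited to one consonant).
Inserting the epenthetic vowel yields /z/ → /zu/, /k/ → /ku/.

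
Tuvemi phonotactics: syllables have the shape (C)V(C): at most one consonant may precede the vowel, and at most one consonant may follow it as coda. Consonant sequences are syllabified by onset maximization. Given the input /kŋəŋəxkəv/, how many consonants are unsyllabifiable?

1

Under (C)V(C), the unsyllabifiable consonants are /k/ (at most one coda consonant is licensed; onsets are limited to one consonant).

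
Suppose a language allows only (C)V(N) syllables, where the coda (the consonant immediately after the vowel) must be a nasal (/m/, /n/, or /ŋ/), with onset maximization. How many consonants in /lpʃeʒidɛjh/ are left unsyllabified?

4

The consonants /l/, /p/, /j/, /h/ cannot be parsed into a legal (C)V(N) syllable (only a nasal (/m/, /n/, or /ŋ/) is licensed in coda position; onsets are limited to one consonant).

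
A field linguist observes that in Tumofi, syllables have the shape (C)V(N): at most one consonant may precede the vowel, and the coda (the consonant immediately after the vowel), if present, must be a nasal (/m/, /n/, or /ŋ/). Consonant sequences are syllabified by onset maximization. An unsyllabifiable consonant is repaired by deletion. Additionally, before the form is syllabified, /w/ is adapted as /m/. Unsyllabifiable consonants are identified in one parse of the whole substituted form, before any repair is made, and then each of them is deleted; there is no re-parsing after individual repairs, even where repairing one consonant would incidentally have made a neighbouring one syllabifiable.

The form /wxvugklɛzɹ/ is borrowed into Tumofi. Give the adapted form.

Substitution: /w/ → /m/, giving /mxvugklɛzɹ/.
Syllabifying with onset maximization leaves /m/, /x/, /g/, /k/, /z/, /ɹ/ stranded (only a nasal (/m/, /n/, or /ŋ/) is licensed in coda position; onsets are limited to one consonant).
Deleting the stranded consonants removes /m/, /x/, /g/, /k/, /z/, /ɹ/.

vulɛ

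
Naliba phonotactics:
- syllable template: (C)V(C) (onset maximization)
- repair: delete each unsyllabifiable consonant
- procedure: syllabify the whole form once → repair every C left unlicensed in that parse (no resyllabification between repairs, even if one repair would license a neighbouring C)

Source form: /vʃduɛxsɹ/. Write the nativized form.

duɛx

Syllabifying with onset maximization leaves /v/, /ʃ/, /s/, /ɹ/ stranded (at most one coda consonant is licensed; onsets are limited to one consonant).
Deleting the stranded consonants removes /v/, /ʃ/, /s/, /ɹ/.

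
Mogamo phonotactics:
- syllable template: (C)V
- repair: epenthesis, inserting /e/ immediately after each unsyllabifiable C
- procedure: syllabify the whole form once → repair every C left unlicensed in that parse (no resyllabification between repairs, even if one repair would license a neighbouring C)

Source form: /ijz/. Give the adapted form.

Syllabifying with onset maximization leaves /j/, /z/ stranded (no codas are permitted; onsets are limited to one consonant).
Inserting the epenthetic vowel yields /j/ → /je/, /z/ → /ze/.

ijeze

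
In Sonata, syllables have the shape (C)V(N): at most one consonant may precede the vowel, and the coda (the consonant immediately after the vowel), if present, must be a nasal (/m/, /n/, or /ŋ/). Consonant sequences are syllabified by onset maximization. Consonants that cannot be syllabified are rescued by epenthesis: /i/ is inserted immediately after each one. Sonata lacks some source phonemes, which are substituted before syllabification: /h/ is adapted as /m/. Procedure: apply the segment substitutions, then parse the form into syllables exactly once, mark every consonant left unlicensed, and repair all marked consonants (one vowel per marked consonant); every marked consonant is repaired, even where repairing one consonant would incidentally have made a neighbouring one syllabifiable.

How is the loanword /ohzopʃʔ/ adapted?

omzopiʃiʔi

Substitution: /h/ → /m/, giving /omzopʃʔ/.
Under (C)V(N), the unsyllabifiable consonants are /p/, /ʃ/, /ʔ/ (only a nasal (/m/, /n/, or /ŋ/) is licensed in coda position; onsets are limited to one consonant).
Epenthesis after each stranded consonant: /p/ → /pi/, /ʃ/ → /ʃi/, /ʔ/ → /ʔi/.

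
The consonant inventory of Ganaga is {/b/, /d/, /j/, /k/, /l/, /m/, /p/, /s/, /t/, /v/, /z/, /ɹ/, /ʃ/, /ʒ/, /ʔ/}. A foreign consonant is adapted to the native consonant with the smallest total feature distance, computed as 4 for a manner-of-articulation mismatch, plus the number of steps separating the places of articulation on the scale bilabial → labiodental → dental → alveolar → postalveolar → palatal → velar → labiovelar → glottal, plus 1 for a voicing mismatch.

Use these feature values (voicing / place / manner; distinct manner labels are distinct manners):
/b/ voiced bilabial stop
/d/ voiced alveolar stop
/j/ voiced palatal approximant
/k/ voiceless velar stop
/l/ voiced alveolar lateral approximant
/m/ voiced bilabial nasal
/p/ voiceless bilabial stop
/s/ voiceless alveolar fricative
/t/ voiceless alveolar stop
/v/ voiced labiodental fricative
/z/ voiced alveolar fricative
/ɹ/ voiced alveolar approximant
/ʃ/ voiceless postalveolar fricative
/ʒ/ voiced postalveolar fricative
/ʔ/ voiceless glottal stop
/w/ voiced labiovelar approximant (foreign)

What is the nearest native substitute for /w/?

/j/ is closest: same manner (approximant), place distance 2 (labiovelar→palatal), same voicing; total 2. Next closest is /ɹ/ at distance 4.

j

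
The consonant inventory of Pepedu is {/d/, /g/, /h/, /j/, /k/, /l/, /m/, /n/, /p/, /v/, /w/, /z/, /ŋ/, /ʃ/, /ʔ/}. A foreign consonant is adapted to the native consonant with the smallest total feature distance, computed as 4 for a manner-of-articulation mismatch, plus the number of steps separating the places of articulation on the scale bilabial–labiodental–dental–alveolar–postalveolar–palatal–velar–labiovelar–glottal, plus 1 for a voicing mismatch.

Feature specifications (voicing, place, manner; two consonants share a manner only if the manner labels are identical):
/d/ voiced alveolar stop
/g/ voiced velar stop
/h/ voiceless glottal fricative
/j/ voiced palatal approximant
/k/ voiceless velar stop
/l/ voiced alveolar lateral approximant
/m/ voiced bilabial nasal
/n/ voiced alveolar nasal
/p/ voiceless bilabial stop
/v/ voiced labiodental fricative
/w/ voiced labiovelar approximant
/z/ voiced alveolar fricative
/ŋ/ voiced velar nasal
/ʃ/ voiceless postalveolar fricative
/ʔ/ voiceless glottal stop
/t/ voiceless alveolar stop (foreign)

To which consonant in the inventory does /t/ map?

/d/ is closest: same manner (stop), place distance 0 (alveolar→alveolar), voicing differs (+1); total 1. Next closest is /k/ at distance 3.

d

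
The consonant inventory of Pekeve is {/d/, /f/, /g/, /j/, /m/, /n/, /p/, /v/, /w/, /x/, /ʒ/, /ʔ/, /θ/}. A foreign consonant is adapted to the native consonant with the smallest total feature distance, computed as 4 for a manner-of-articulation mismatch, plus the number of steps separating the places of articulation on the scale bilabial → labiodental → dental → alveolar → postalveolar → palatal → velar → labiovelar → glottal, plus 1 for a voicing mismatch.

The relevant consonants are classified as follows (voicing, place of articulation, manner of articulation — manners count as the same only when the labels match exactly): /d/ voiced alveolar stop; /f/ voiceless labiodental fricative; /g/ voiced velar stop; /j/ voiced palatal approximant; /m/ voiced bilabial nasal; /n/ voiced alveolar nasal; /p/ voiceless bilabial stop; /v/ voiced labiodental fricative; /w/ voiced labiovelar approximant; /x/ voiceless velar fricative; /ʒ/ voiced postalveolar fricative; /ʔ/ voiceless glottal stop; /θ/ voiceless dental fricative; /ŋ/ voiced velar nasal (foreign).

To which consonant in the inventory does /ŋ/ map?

n

/n/ is closest: same manner (nasal), place distance 3 (velar→alveolar), same voicing; total 3. Next closest is /g/ at distance 4.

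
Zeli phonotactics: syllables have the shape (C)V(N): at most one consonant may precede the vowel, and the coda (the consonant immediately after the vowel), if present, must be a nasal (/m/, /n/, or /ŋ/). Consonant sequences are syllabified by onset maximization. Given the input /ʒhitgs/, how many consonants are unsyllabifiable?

4

The consonants /ʒ/, /t/, /g/, /s/ cannot be parsed into a legal (C)V(N) syllable (only a nasal (/m/, /n/, or /ŋ/) is licensed in coda position; onsets are limited to one consonant).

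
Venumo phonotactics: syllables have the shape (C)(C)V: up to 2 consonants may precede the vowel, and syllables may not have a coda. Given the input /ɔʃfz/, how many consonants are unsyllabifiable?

The consonants /ʃ/, /f/, /z/ cannot be parsed into a legal (C)(C)V syllable (no codas are permitted; onsets may contain at most 2 consonants).

3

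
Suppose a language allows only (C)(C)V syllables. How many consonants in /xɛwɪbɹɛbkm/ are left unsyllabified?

Under (C)(C)V, the unsyllabifiable consonants are /b/, /k/, /m/ (no codas are permitted; onsets may contain at most 2 consonants).

3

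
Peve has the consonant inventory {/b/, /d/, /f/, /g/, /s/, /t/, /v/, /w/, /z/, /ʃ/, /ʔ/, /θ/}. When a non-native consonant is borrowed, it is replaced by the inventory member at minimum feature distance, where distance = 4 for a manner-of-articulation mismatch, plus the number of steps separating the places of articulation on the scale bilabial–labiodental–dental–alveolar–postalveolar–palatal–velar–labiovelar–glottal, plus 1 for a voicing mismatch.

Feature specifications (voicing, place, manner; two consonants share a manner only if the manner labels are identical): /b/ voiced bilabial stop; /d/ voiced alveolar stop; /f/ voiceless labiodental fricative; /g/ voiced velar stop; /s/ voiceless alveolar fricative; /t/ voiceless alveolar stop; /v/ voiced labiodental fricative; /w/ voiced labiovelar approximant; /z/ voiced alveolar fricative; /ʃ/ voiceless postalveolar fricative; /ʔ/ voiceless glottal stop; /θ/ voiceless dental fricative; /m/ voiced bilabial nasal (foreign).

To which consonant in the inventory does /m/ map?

b

/b/ is closest: manner differs (nasal→stop, +4), place distance 0 (bilabial→bilabial), same voicing; total 4. Next closest is /v/ at distance 5.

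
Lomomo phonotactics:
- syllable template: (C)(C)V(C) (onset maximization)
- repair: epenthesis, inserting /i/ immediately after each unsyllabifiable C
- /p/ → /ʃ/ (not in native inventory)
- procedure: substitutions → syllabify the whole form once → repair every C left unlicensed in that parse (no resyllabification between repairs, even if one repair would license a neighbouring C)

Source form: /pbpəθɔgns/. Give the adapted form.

Substitution: /p/ → /ʃ/, giving /ʃbʃəθɔgns/.
Syllabifying with onset maximization leaves /ʃ/, /n/, /s/ stranded (at most one coda consonant is licensed; onsets may contain at most 2 consonants).
Inserting the epenthetic vowel yields /ʃ/ → /ʃi/, /n/ → /ni/, /s/ → /si/.

ʃibʃəθɔgnisi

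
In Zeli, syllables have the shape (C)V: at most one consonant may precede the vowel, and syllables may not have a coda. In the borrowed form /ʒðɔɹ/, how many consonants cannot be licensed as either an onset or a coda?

Syllabifying with onset maximization leaves /ʒ/, /ɹ/ stranded (no codas are permitted; onsets are limited to one consonant).

2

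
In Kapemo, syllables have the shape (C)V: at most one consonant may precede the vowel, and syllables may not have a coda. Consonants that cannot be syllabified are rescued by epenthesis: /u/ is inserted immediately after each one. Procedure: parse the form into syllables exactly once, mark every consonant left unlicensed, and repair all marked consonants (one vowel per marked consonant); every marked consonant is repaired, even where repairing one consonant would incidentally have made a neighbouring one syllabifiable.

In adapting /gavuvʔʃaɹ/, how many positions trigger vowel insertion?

3

The unsyllabifiable consonants are /v/, /ʔ/, /ɹ/; each receives one epenthetic vowel.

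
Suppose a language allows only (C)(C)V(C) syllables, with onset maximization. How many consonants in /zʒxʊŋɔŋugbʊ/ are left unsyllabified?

The consonants /z/ cannot be parsed into a legal (C)(C)V(C) syllable (at most one coda consonant is licensed; onsets may contain at most 2 consonants).

1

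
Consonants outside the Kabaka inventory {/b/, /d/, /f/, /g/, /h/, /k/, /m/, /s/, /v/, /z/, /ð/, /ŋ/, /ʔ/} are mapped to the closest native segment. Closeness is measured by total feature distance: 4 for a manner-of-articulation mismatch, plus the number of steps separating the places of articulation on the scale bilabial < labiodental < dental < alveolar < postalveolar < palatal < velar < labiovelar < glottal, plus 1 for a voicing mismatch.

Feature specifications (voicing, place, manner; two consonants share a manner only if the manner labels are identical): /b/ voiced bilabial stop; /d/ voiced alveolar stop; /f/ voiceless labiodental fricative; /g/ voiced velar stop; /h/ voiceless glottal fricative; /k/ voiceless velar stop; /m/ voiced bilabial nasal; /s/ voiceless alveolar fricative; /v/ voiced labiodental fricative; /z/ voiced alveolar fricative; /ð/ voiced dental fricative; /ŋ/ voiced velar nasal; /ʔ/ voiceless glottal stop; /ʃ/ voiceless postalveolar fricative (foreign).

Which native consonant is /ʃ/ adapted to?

s

/s/ is closest: same manner (fricative), place distance 1 (postalveolar→alveolar), same voicing; total 1. Next closest is /z/ at distance 2.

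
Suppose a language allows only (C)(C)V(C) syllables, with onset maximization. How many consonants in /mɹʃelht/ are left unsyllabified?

The consonants /m/, /h/, /t/ cannot be parsed into a legal (C)(C)V(C) syllable (at most one coda consonant is licensed; onsets may contain at most 2 consonants).

3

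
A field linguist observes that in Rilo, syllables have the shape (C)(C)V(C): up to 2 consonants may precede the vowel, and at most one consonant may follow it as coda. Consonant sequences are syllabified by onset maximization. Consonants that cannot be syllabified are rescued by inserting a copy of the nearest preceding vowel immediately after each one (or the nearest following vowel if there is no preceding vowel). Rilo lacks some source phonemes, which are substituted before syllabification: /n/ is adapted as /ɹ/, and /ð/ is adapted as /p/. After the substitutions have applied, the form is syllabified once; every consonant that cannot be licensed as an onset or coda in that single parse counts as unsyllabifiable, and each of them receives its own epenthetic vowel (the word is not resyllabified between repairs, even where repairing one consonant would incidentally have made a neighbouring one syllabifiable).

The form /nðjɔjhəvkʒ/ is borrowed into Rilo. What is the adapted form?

ɹɔpjɔjhəvkəʒə

Substitution: /n/ → /ɹ/, /ð/ → /p/, giving /ɹpjɔjhəvkʒ/.
Under (C)(C)V(C), the unsyllabifiable consonants are /ɹ/, /k/, /ʒ/ (at most one coda consonant is licensed; onsets may contain at most 2 consonants).
Epenthesis after each stranded consonant: /ɹ/ → /ɹɔ/, /k/ → /kə/, /ʒ/ → /ʒə/.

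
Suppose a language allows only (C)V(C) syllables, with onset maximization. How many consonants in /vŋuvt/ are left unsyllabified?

The consonants /v/, /t/ cannot be parsed into a legal (C)V(C) syllable (at most one coda consonant is licensed; onsets are limited to one consonant).

2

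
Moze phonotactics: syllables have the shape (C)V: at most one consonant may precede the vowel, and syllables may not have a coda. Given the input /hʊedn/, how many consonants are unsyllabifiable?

Under (C)V, the unsyllabifiable consonants are /d/, /n/ (no codas are permitted; onsets are limited to one consonant).

2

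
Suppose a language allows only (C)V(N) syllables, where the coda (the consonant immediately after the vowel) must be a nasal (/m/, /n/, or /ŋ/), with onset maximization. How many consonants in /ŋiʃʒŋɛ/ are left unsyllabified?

2

Syllabifying with onset maximization leaves /ʃ/, /ʒ/ stranded (only a nasal (/m/, /n/, or /ŋ/) is licensed in coda position; onsets are limited to one consonant).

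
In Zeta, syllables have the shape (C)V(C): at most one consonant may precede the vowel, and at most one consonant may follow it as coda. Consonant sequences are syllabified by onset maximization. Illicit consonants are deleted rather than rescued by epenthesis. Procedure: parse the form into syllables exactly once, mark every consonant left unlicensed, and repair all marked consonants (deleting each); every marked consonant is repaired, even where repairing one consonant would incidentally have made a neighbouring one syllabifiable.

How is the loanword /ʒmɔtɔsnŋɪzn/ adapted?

mɔtɔsŋɪz

Syllabifying with onset maximization leaves /ʒ/, /n/, /n/ stranded (at most one coda consonant is licensed; onsets are limited to one consonant).
Deleting the stranded consonants removes /ʒ/, /n/, /n/.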